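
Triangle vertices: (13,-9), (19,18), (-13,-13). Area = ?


13*(18+ 13) = 403
19*(-13+ 9) = -76
-13*(-9-18) = 351
sum = 678
Area = |678|/2 = 339.0000

339.0000 sq units


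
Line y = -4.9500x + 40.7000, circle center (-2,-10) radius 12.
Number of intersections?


Substitute y = -4.9500x + 40.7000: (x+ 2)^2 + (-4.9500x+40.7000+ 10)^2 = 144
Expand to Ax^2 + Bx + C = 0, where b-k = 50.7
A = 1+m^2 = 25.5025
B = 2(m(b-k) - h) = 2(-4.9500*50.7 + 2) = -497.93
C = h^2 + (b-k)^2 - r^2 = 4 + 2570.49 - 144 = 2430.49
disc = B^2-4AC = 247934.2849 - 247934.2849 = 0
disc = 0

1 intersection point (tangent)


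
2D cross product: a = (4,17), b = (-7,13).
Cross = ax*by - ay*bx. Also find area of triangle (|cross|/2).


cross = 4*13 - 17*(-7) = 52 + 119 = 171
Triangle area = |171|/2 = 171/2 = 85.5000

cross = 171, triangle area = 85.5000


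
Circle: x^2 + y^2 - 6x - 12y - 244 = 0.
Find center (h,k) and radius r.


h = -D/2 = 6/2 = 3
k = -E/2 = 12/2 = 6
r^2 = h^2 + k^2 - F = 9 + 36 + 244 = 289
r = 17

Center (3, 6), radius = 17


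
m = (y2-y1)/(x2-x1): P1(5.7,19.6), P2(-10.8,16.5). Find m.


dy = 16.5 - 19.6 = -3.1
dx = -10.8 - 5.7 = -16.5
m = -3.1/(-16.5) = 0.1879

m = 0.1879


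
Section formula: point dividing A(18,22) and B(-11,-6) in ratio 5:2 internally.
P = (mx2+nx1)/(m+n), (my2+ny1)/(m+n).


Px = (5*(-11) + 2*18)/7 = -19/7 = -2.7143
Py = (5*(-6) + 2*22)/7 = 14/7 = 2.0000

P = (-2.7143, 2.0000)


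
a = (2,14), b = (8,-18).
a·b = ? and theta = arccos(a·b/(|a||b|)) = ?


a·b = 2*8 + 14*(-18) = 16 - 252 = -236
|a| = sqrt(4+196) = 14.1421
|b| = sqrt(64+324) = 19.6977
cos(theta) = -236/(sqrt(200)*sqrt(388)) = -236/sqrt(77600) = -0.847191
theta = arccos(-236/sqrt(77600)) = 147.9074 degrees

a·b = -236, theta = 147.9074 deg


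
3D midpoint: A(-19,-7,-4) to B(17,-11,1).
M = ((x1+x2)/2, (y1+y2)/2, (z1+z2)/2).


Mx = (-19+17)/2 = -1.0000
My = (-7- 11)/2 = -9.0000
Mz = (-4+1)/2 = -1.5000

M = (-1.0000, -9.0000, -1.5000)


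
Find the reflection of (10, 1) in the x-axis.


Reflection rule for x-axis: (x, -y)
(10, 1) -> (10, -1)

(10, -1)


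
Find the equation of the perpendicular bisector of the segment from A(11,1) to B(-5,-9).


Midpoint = (3, -4)
Slope of AB = dy/dx = -10/(-16) = 0.6250
Perp slope = -dx/dy = -16/10 = -1.6000
b = My - (perp slope)*Mx = -4 + (-16*3)/(-10) = -4 + 4.8000 = 0.8000

y = -1.6000x + 0.8000


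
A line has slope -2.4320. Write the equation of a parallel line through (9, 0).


Parallel lines have equal slopes.
m2 = -2.4320
b2 = 0 + 2.4320*9 = 21.8880

y = -2.4320x + 21.8880


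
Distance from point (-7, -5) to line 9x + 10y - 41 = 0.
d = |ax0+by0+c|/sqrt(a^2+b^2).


|9*(-7) + 10*(-5) - 41| = |-154| = 154
sqrt(81 + 100) = sqrt(181) = 13.4536
d = 154/sqrt(181) = 11.4467

11.4467


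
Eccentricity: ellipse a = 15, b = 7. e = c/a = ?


c = sqrt(225-49) = sqrt(176) = 13.2665
e = c/a = sqrt(176)/15 = 0.8844

e = 0.8844


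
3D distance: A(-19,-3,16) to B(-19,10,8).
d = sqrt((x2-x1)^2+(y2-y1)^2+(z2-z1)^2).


dx=0, dy=13, dz=-8
d = sqrt(0+169+64) = sqrt(233) = 15.2643

15.2643


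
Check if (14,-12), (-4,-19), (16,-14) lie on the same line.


14*(-19+ 14) - 4*(-14+ 12) + 16*(-12+ 19)
= -70 + 8 + 112 = 50

No, not collinear (determinant = 50)


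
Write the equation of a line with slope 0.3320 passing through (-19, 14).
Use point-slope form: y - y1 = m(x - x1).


y - 14 = 0.3320(x + 19)
y = 0.3320x + 14 - 0.3320*(-19)
y = 0.3320x + 20.3080

y = 0.3320x + 20.3080


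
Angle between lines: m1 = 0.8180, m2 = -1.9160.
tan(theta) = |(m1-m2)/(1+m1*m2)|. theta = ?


m1-m2 = 2.734
1+m1*m2 = -0.567288
tan(theta) = |2.734/(-0.567288)| = 4.819422
theta = arctan(|2.734/(-0.567288)|) = 78.2778 degrees (acute angle)

78.2778 degrees


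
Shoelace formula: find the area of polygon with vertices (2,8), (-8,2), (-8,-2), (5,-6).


sum(xi*y_{i+1}) = 2*2 - 8*(-2) - 8*(-6) + 5*8 = 108
sum(yi*x_{i+1}) = 8*(-8) + 2*(-8) - 2*5 - 6*2 = -102
Area = |108 + 102|/2 = 210/2 = 105.0000

105.0000 sq units


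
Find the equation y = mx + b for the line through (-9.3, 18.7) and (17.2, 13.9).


m = (-4.8)/(26.5) = -0.1811
b = y1 - m*x1 = 18.7 - (-4.8*(-9.3))/(26.5) = 18.7 - 1.6845 = 17.0155

y = -0.1811x + 17.0155


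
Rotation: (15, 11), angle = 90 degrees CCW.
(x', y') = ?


cos(90) = 0, sin(90) = 1
x' = 15*0 - 11*1 = -11
y' = 15*1 + 11*0 = 15

(-11, 15)


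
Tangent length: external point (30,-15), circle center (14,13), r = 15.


d = sqrt((30-14)^2 + (-15-13)^2) = sqrt(256+784) = 32.2490
L = sqrt(1040.0000 - 225) = sqrt(815.0000) = 28.5482

28.5482


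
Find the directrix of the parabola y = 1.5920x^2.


a = 1.5920
1/(4a) = 0.1570
directrix: y = -0.1570 = -0.1570

y = -0.1570


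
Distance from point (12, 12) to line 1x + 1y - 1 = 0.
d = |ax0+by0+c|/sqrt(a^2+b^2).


|1*12 + 1*12 - 1| = |23| = 23
sqrt(1 + 1) = sqrt(2) = 1.4142
d = 23/sqrt(2) = 16.2635

16.2635


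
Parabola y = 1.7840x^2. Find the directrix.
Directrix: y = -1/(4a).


a = 1.7840
1/(4a) = 0.1401
directrix: y = -0.1401 = -0.1401

y = -0.1401


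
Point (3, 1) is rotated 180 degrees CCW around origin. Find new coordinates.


cos(180) = -1, sin(180) = 0
x' = 3*(-1) - 1*0 = -3
y' = 3*0 + 1*(-1) = -1

(-3, -1)


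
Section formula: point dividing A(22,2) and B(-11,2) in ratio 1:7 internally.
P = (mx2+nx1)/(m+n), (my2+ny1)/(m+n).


Px = (1*(-11) + 7*22)/8 = 143/8 = 17.8750
Py = (1*2 + 7*2)/8 = 16/8 = 2.0000

P = (17.8750, 2.0000)


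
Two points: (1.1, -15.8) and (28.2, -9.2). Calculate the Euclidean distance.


dx = 28.2 - 1.1 = 27.1
dy = -9.2 + 15.8 = 6.6
d = sqrt(734.41 + 43.56) = sqrt(777.97) = 27.8921

27.8921


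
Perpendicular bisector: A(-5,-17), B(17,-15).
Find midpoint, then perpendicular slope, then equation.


Midpoint = (6, -16)
Slope of AB = dy/dx = 2/22 = 0.0909
Perp slope = -dx/dy = -22/2 = -11.0000
b = My - (perp slope)*Mx = -16 + (22*6)/2 = -16 + 66.0000 = 50.0000

y = -11.0000x + 50.0000


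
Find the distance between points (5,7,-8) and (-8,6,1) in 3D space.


dx=-13, dy=-1, dz=9
d = sqrt(169+1+81) = sqrt(251) = 15.8430

15.8430


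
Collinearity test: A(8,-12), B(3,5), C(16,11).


8*(5-11) + 3*(11+ 12) + 16*(-12-5)
= -48 + 69 - 272 = -251

No, not collinear (determinant = -251)


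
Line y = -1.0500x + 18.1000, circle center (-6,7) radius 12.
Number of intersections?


Substitute y = -1.0500x + 18.1000: (x+ 6)^2 + (-1.0500x+18.1000-7)^2 = 144
Expand to Ax^2 + Bx + C = 0, where b-k = 11.1
A = 1+m^2 = 2.1025
B = 2(m(b-k) - h) = 2(-1.0500*11.1 + 6) = -11.31
C = h^2 + (b-k)^2 - r^2 = 36 + 123.21 - 144 = 15.21
disc = B^2-4AC = 127.9161 - 127.9161 = 0
disc = 0

1 intersection point (tangent)


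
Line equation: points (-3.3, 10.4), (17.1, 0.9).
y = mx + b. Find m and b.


m = (-9.5)/(20.4) = -0.4657
b = y1 - m*x1 = 10.4 - (-9.5*(-3.3))/(20.4) = 10.4 - 1.5368 = 8.8632

y = -0.4657x + 8.8632


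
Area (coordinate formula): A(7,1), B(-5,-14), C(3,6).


7*(-14-6) = -140
-5*(6-1) = -25
3*(1+ 14) = 45
sum = -120
Area = |-120|/2 = 60.0000

60.0000 sq units


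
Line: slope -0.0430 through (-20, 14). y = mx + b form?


y - 14 = -0.0430(x + 20)
y = -0.0430x + 14 + 0.0430*(-20)
y = -0.0430x + 13.1400

y = -0.0430x + 13.1400


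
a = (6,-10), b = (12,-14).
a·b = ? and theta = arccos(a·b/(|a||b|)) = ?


a·b = 6*12 - 10*(-14) = 72 + 140 = 212
|a| = sqrt(36+100) = 11.6619
|b| = sqrt(144+196) = 18.4391
cos(theta) = 212/(sqrt(136)*sqrt(340)) = 212/sqrt(46240) = 0.985887
theta = arccos(212/sqrt(46240)) = 9.6375 degrees

a·b = 212, theta = 9.6375 deg


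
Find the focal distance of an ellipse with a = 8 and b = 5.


c^2 = 8^2 - 5^2 = 64 - 25 = 39
c = sqrt(39) = 6.2450

c = 6.2450


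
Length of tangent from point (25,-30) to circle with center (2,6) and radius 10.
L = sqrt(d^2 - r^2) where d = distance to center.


d = sqrt((25-2)^2 + (-30-6)^2) = sqrt(529+1296) = 42.7200
L = sqrt(1825.0000 - 100) = sqrt(1725.0000) = 41.5331

41.5331


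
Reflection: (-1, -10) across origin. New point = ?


Reflection rule for origin: (-x, -y)
(-1, -10) -> (1, 10)

(1, 10)


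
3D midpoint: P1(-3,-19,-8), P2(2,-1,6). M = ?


Mx = (-3+2)/2 = -0.5000
My = (-19- 1)/2 = -10.0000
Mz = (-8+6)/2 = -1.0000

M = (-0.5000, -10.0000, -1.0000)


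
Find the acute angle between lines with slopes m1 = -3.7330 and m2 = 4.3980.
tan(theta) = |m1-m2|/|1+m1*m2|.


m1-m2 = -8.131
1+m1*m2 = -15.417734
tan(theta) = |-8.131/(-15.417734)| = 0.527380
theta = arctan(|-8.131/(-15.417734)|) = 27.8063 degrees (acute angle)

27.8063 degrees


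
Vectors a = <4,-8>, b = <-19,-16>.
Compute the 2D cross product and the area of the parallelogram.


cross = 4*(-16) + 8*(-19) = -64 - 152 = -216
Parallelogram area = |-216| = 216

cross = -216, parallelogram area = 216


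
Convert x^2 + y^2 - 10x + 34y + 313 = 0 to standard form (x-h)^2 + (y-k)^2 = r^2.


h = -D/2 = 10/2 = 5
k = -E/2 = -34/2 = -17
r^2 = h^2 + k^2 - F = 25 + 289 - 313 = 1
r = 1

Center (5, -17), radius = 1


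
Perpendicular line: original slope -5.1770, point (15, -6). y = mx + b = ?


Perpendicular slope = -1/m1 = -1/(-5.1770) = 0.1932
b2 = y0 - m2*x0 = -6 + 15/(-5.1770) = -6 - 2.8974 = -8.8974

y = 0.1932x - 8.8974


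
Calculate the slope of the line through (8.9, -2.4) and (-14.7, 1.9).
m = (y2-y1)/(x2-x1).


dy = 1.9 + 2.4 = 4.3
dx = -14.7 - 8.9 = -23.6
m = 4.3/(-23.6) = -0.1822

m = -0.1822


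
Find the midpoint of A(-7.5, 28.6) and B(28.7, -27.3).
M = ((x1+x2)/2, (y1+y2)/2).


Mx = (-7.5 + 28.7)/2 = 21.2/2 = 10.6000
My = (28.6 - 27.3)/2 = 1.3/2 = 0.6500

(10.6000, 0.6500)


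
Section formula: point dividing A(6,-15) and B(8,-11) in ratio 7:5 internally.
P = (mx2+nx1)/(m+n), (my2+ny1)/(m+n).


Px = (7*8 + 5*6)/12 = 86/12 = 7.1667
Py = (7*(-11) + 5*(-15))/12 = -152/12 = -12.6667

P = (7.1667, -12.6667)


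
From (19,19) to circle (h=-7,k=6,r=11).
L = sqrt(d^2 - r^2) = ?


d = sqrt((19+ 7)^2 + (19-6)^2) = sqrt(676+169) = 29.0689
L = sqrt(845.0000 - 121) = sqrt(724.0000) = 26.9072

26.9072


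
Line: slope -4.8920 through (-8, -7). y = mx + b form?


y + 7 = -4.8920(x + 8)
y = -4.8920x - 7 + 4.8920*(-8)
y = -4.8920x - 46.1360

y = -4.8920x - 46.1360


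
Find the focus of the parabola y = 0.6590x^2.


a = 0.6590
4a = 2.6360
focus = (0, 1/2.6360) = (0, 0.3794)

Focus = (0, 0.3794)


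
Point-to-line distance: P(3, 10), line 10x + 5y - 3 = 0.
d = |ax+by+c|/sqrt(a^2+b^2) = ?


|10*3 + 5*10 - 3| = |77| = 77
sqrt(100 + 25) = sqrt(125) = 11.1803
d = 77/sqrt(125) = 6.8871

6.8871


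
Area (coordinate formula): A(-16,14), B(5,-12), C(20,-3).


-16*(-12+ 3) = 144
5*(-3-14) = -85
20*(14+ 12) = 520
sum = 579
Area = |579|/2 = 289.5000

289.5000 sq units


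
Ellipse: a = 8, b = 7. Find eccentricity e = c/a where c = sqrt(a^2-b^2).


c = sqrt(64-49) = sqrt(15) = 3.8730
e = c/a = sqrt(15)/8 = 0.4841

e = 0.4841


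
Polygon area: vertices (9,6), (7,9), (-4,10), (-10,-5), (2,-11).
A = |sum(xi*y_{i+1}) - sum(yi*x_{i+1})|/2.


sum(xi*y_{i+1}) = 9*9 + 7*10 - 4*(-5) - 10*(-11) + 2*6 = 293
sum(yi*x_{i+1}) = 6*7 + 9*(-4) + 10*(-10) - 5*2 - 11*9 = -203
Area = |293 + 203|/2 = 496/2 = 248.0000

248.0000 sq units


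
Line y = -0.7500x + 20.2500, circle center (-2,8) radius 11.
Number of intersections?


Substitute y = -0.7500x + 20.2500: (x+ 2)^2 + (-0.7500x+20.2500-8)^2 = 121
Expand to Ax^2 + Bx + C = 0, where b-k = 12.25
A = 1+m^2 = 1.5625
B = 2(m(b-k) - h) = 2(-0.7500*12.25 + 2) = -14.375
C = h^2 + (b-k)^2 - r^2 = 4 + 150.0625 - 121 = 33.0625
disc = B^2-4AC = 206.6406 - 206.6406 = 0
disc = 0

1 intersection point (tangent)


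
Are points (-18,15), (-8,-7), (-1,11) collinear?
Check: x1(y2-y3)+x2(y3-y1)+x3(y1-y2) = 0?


-18*(-7-11) - 8*(11-15) - 1*(15+ 7)
= 324 + 32 - 22 = 334

No, not collinear (determinant = 334)


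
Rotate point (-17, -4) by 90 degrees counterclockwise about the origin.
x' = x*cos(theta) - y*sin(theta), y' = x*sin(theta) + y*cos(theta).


cos(90) = 0, sin(90) = 1
x' = -17*0 + 4*1 = 4
y' = -17*1 - 4*0 = -17

(4, -17)


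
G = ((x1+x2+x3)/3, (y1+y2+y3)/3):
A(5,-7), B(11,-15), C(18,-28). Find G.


Gx = (5+11+18)/3 = 34/3 = 11.3333
Gy = (-7- 15- 28)/3 = -50/3 = -16.6667

G = (11.3333, -16.6667)


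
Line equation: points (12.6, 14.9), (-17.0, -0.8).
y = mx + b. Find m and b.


m = (-15.7)/(-29.6) = 0.5304
b = y1 - m*x1 = 14.9 - (-15.7*12.6)/(-29.6) = 14.9 - 6.6831 = 8.2169

y = 0.5304x + 8.2169


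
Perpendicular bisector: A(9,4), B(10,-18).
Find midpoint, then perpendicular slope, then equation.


Midpoint = (9.5, -7)
Slope of AB = dy/dx = -22/1 = -22.0000
Perp slope = -dx/dy = 1/22 = 0.0455
b = My - (perp slope)*Mx = -7 + (1*9.5)/(-22) = -7 - 0.4318 = -7.4318

y = 0.0455x - 7.4318


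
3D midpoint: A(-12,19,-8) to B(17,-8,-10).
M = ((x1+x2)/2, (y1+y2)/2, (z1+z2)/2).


Mx = (-12+17)/2 = 2.5000
My = (19- 8)/2 = 5.5000
Mz = (-8- 10)/2 = -9.0000

M = (2.5000, 5.5000, -9.0000)


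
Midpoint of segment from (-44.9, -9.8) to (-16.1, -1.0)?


Mx = (-44.9 - 16.1)/2 = -61.0/2 = -30.5000
My = (-9.8 - 1.0)/2 = -10.8/2 = -5.4000

(-30.5000, -5.4000)


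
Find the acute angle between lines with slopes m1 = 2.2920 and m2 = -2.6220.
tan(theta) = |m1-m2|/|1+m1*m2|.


m1-m2 = 4.914
1+m1*m2 = -5.009624
tan(theta) = |4.914/(-5.009624)| = 0.980912
theta = arctan(|4.914/(-5.009624)|) = 44.4479 degrees (acute angle)

44.4479 degrees


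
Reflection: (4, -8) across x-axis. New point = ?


Reflection rule for x-axis: (x, -y)
(4, -8) -> (4, 8)

(4, 8)


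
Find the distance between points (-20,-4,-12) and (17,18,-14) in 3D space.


dx=37, dy=22, dz=-2
d = sqrt(1369+484+4) = sqrt(1857) = 43.0929

43.0929


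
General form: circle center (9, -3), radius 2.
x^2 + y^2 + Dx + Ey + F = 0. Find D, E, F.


(x-9)^2 + (y+ 3)^2 = 2^2
D = -2h = -18, E = -2k = 6
F = h^2+k^2-r^2 = 81+9-4 = 86

D = -18, E = 6, F = 86


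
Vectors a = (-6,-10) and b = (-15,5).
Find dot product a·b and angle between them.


a·b = -6*(-15) - 10*5 = 90 - 50 = 40
|a| = sqrt(36+100) = 11.6619
|b| = sqrt(225+25) = 15.8114
cos(theta) = 40/(sqrt(136)*sqrt(250)) = 40/sqrt(34000) = 0.216930
theta = arccos(40/sqrt(34000)) = 77.4712 degrees

a·b = 40, theta = 77.4712 deg


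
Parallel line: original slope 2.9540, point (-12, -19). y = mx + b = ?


Parallel lines have equal slopes.
m2 = 2.9540
b2 = -19 - 2.9540*(-12) = 16.4480

y = 2.9540x + 16.4480


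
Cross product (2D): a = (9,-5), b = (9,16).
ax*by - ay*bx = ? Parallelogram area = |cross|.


cross = 9*16 + 5*9 = 144 + 45 = 189
Parallelogram area = |189| = 189

cross = 189, parallelogram area = 189


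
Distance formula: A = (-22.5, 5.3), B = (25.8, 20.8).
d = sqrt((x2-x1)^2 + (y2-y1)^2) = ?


dx = 25.8 + 22.5 = 48.3
dy = 20.8 - 5.3 = 15.5
d = sqrt(2332.89 + 240.25) = sqrt(2573.14) = 50.7261

50.7261


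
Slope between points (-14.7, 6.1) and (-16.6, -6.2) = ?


dy = -6.2 - 6.1 = -12.3
dx = -16.6 + 14.7 = -1.9
m = -12.3/(-1.9) = 6.4737

m = 6.4737


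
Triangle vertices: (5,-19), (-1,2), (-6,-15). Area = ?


5*(2+ 15) = 85
-1*(-15+ 19) = -4
-6*(-19-2) = 126
sum = 207
Area = |207|/2 = 103.5000

103.5000 sq units


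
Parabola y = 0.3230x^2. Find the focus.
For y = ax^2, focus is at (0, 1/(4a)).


a = 0.3230
4a = 1.2920
focus = (0, 1/1.2920) = (0, 0.7740)

Focus = (0, 0.7740)


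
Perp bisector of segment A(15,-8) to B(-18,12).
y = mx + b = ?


Midpoint = (-1.5, 2)
Slope of AB = dy/dx = 20/(-33) = -0.6061
Perp slope = -dx/dy = 33/20 = 1.6500
b = My - (perp slope)*Mx = 2 + (-33*(-1.5))/20 = 2 + 2.4750 = 4.4750

y = 1.6500x + 4.4750


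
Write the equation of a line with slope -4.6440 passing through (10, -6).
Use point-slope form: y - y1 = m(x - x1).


y + 6 = -4.6440(x - 10)
y = -4.6440x - 6 + 4.6440*10
y = -4.6440x + 40.4400

y = -4.6440x + 40.4400


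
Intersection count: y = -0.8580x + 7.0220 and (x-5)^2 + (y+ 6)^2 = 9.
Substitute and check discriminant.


Substitute y = -0.8580x + 7.0220: (x-5)^2 + (-0.8580x+7.0220+ 6)^2 = 9
Expand to Ax^2 + Bx + C = 0, where b-k = 13.022
A = 1+m^2 = 1.736164
B = 2(m(b-k) - h) = 2(-0.8580*13.022 - 5) = -32.345752
C = h^2 + (b-k)^2 - r^2 = 25 + 169.572484 - 9 = 185.572484
disc = B^2-4AC = 1046.2477 - 1288.7371 = -242.4894
disc < 0

0 intersection points


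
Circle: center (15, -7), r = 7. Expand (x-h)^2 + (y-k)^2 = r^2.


(x-15)^2 + (y+ 7)^2 = 7^2
D = -2h = -30, E = -2k = 14
F = h^2+k^2-r^2 = 225+49-49 = 225

x^2 + y^2 - 30x + 14y + 225 = 0


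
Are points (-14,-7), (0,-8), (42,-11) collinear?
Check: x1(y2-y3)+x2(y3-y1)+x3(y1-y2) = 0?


-14*(-8+ 11) + 0*(-11+ 7) + 42*(-7+ 8)
= -42 + 0 + 42 = 0

Yes, collinear (determinant = 0)


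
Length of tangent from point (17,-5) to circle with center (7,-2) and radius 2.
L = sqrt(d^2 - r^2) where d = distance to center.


d = sqrt((17-7)^2 + (-5+ 2)^2) = sqrt(100+9) = 10.4403
L = sqrt(109.0000 - 4) = sqrt(105.0000) = 10.2470

10.2470


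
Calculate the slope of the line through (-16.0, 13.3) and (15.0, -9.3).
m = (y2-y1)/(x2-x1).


dy = -9.3 - 13.3 = -22.6
dx = 15.0 + 16.0 = 31.0
m = -22.6/31.0 = -0.7290

m = -0.7290


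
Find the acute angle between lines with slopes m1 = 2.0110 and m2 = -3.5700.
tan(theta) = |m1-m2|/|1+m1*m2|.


m1-m2 = 5.581
1+m1*m2 = -6.17927
tan(theta) = |5.581/(-6.17927)| = 0.903181
theta = arctan(|5.581/(-6.17927)|) = 42.0878 degrees (acute angle)

42.0878 degrees


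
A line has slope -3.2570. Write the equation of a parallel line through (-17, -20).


Parallel lines have equal slopes.
m2 = -3.2570
b2 = -20 + 3.2570*(-17) = -75.3690

y = -3.2570x - 75.3690


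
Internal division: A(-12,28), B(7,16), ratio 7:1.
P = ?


Px = (7*7 + 1*(-12))/8 = 37/8 = 4.6250
Py = (7*16 + 1*28)/8 = 140/8 = 17.5000

P = (4.6250, 17.5000)


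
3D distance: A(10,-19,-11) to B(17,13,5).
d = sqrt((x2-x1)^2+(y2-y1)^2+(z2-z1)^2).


dx=7, dy=32, dz=16
d = sqrt(49+1024+256) = sqrt(1329) = 36.4555

36.4555


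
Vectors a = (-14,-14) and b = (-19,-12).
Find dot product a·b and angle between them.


a·b = -14*(-19) - 14*(-12) = 266 + 168 = 434
|a| = sqrt(196+196) = 19.7990
|b| = sqrt(361+144) = 22.4722
cos(theta) = 434/(sqrt(392)*sqrt(505)) = 434/sqrt(197960) = 0.975441
theta = arccos(434/sqrt(197960)) = 12.7244 degrees

a·b = 434, theta = 12.7244 deg


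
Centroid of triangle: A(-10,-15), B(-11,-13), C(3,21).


Gx = (-10- 11+3)/3 = -18/3 = -6.0000
Gy = (-15- 13+21)/3 = -7/3 = -2.3333

G = (-6.0000, -2.3333)


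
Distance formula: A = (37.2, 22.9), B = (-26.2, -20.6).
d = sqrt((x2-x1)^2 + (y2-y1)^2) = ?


dx = -26.2 - 37.2 = -63.4
dy = -20.6 - 22.9 = -43.5
d = sqrt(4019.56 + 1892.25) = sqrt(5911.81) = 76.8883

76.8883


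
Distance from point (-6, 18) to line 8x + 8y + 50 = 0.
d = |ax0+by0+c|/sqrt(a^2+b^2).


|8*(-6) + 8*18 + 50| = |146| = 146
sqrt(64 + 64) = sqrt(128) = 11.3137
d = 146/sqrt(128) = 12.9047

12.9047


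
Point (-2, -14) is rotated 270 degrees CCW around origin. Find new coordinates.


cos(270) = 0, sin(270) = -1
x' = -2*0 + 14*(-1) = -14
y' = -2*(-1) - 14*0 = 2

(-14, 2)


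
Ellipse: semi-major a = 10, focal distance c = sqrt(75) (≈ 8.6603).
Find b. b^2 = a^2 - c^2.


b^2 = 10^2 - (sqrt(75))^2 = 100 - 75 = 25
b = sqrt(25) = 5

b = 5


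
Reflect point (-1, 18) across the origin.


Reflection rule for origin: (-x, -y)
(-1, 18) -> (1, -18)

(1, -18)


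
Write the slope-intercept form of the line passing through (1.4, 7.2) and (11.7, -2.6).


m = (-9.8)/(10.3) = -0.9515
b = y1 - m*x1 = 7.2 - (-9.8*1.4)/(10.3) = 7.2 + 1.3320 = 8.5320

y = -0.9515x + 8.5320


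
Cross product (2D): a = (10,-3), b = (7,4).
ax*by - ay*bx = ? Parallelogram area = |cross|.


cross = 10*4 + 3*7 = 40 + 21 = 61
Parallelogram area = |61| = 61

cross = 61, parallelogram area = 61


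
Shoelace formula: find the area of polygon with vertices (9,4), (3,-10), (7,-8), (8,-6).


sum(xi*y_{i+1}) = 9*(-10) + 3*(-8) + 7*(-6) + 8*4 = -124
sum(yi*x_{i+1}) = 4*3 - 10*7 - 8*8 - 6*9 = -176
Area = |-124 + 176|/2 = 52/2 = 26.0000

26.0000 sq units


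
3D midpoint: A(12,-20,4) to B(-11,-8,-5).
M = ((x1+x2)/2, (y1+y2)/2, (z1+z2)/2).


Mx = (12- 11)/2 = 0.5000
My = (-20- 8)/2 = -14.0000
Mz = (4- 5)/2 = -0.5000

M = (0.5000, -14.0000, -0.5000)


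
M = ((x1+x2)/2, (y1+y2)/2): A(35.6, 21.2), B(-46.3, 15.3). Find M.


Mx = (35.6 - 46.3)/2 = -10.7/2 = -5.3500
My = (21.2 + 15.3)/2 = 36.5/2 = 18.2500

(-5.3500, 18.2500)


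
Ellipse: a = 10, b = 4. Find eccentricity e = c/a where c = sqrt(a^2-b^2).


c = sqrt(100-16) = sqrt(84) = 9.1652
e = c/a = sqrt(84)/10 = 0.9165

e = 0.9165


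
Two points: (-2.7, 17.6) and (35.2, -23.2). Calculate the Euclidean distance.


dx = 35.2 + 2.7 = 37.9
dy = -23.2 - 17.6 = -40.8
d = sqrt(1436.41 + 1664.64) = sqrt(3101.05) = 55.6871

55.6871


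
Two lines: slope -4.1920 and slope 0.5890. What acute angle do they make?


m1-m2 = -4.781
1+m1*m2 = -1.469088
tan(theta) = |-4.781/(-1.469088)| = 3.254400
theta = arctan(|-4.781/(-1.469088)|) = 72.9190 degrees (acute angle)

72.9190 degrees


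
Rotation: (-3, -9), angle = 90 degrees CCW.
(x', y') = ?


cos(90) = 0, sin(90) = 1
x' = -3*0 + 9*1 = 9
y' = -3*1 - 9*0 = -3

(9, -3)


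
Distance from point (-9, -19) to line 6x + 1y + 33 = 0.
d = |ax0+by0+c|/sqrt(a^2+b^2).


|6*(-9) + 1*(-19) + 33| = |-40| = 40
sqrt(36 + 1) = sqrt(37) = 6.0828
d = 40/sqrt(37) = 6.5760

6.5760


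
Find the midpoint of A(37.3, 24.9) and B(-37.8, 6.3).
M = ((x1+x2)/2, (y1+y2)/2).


Mx = (37.3 - 37.8)/2 = -0.5/2 = -0.2500
My = (24.9 + 6.3)/2 = 31.2/2 = 15.6000

(-0.2500, 15.6000)


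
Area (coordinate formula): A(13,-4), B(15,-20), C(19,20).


13*(-20-20) = -520
15*(20+ 4) = 360
19*(-4+ 20) = 304
sum = 144
Area = |144|/2 = 72.0000

72.0000 sq units


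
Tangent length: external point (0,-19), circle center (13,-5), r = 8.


d = sqrt((0-13)^2 + (-19+ 5)^2) = sqrt(169+196) = 19.1050
L = sqrt(365.0000 - 64) = sqrt(301.0000) = 17.3494

17.3494


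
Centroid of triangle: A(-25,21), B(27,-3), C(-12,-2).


Gx = (-25+27- 12)/3 = -10/3 = -3.3333
Gy = (21- 3- 2)/3 = 16/3 = 5.3333

G = (-3.3333, 5.3333)


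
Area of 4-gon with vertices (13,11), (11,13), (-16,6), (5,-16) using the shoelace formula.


sum(xi*y_{i+1}) = 13*13 + 11*6 - 16*(-16) + 5*11 = 546
sum(yi*x_{i+1}) = 11*11 + 13*(-16) + 6*5 - 16*13 = -265
Area = |546 + 265|/2 = 811/2 = 405.5000

405.5000 sq units


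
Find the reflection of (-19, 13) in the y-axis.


Reflection rule for y-axis: (-x, y)
(-19, 13) -> (19, 13)

(19, 13)


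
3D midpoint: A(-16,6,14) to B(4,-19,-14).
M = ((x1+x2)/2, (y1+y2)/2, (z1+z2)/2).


Mx = (-16+4)/2 = -6.0000
My = (6- 19)/2 = -6.5000
Mz = (14- 14)/2 = 0

M = (-6.0000, -6.5000, 0)


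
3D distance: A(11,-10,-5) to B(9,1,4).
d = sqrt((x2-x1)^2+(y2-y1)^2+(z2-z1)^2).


dx=-2, dy=11, dz=9
d = sqrt(4+121+81) = sqrt(206) = 14.3527

14.3527


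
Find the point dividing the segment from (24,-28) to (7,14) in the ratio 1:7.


Px = (1*7 + 7*24)/8 = 175/8 = 21.8750
Py = (1*14 + 7*(-28))/8 = -182/8 = -22.7500

P = (21.8750, -22.7500)


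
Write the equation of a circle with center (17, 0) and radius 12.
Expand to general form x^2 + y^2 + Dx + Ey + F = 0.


(x-17)^2 + (y-0)^2 = 12^2
D = -2h = -34, E = -2k = 0
F = h^2+k^2-r^2 = 289+0-144 = 145

x^2 + y^2 - 34x + 145 = 0


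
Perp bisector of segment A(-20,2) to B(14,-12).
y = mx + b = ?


Midpoint = (-3, -5)
Slope of AB = dy/dx = -14/34 = -0.4118
Perp slope = -dx/dy = 34/14 = 2.4286
b = My - (perp slope)*Mx = -5 + (34*(-3))/(-14) = -5 + 7.2857 = 2.2857

y = 2.4286x + 2.2857


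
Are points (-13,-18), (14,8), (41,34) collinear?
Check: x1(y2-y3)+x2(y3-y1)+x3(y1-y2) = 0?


-13*(8-34) + 14*(34+ 18) + 41*(-18-8)
= 338 + 728 - 1066 = 0

Yes, collinear (determinant = 0)


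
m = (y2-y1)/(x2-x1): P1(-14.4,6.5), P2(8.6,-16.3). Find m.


dy = -16.3 - 6.5 = -22.8
dx = 8.6 + 14.4 = 23.0
m = -22.8/23.0 = -0.9913

m = -0.9913


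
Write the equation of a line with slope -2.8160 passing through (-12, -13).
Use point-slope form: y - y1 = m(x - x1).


y + 13 = -2.8160(x + 12)
y = -2.8160x - 13 + 2.8160*(-12)
y = -2.8160x - 46.7920

y = -2.8160x - 46.7920


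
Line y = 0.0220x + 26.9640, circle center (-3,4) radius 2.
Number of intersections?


Substitute y = 0.0220x + 26.9640: (x+ 3)^2 + (0.0220x+26.9640-4)^2 = 4
Expand to Ax^2 + Bx + C = 0, where b-k = 22.964
A = 1+m^2 = 1.000484
B = 2(m(b-k) - h) = 2(0.0220*22.964 + 3) = 7.010416
C = h^2 + (b-k)^2 - r^2 = 9 + 527.345296 - 4 = 532.345296
disc = B^2-4AC = 49.1459 - 2130.4118 = -2081.2659
disc < 0

0 intersection points


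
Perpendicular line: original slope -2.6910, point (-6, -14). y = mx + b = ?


Perpendicular slope = -1/m1 = -1/(-2.6910) = 0.3716
b2 = y0 - m2*x0 = -14 - 6/(-2.6910) = -14 + 2.2297 = -11.7703

y = 0.3716x - 11.7703


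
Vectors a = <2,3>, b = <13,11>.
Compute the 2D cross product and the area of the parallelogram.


cross = 2*11 - 3*13 = 22 - 39 = -17
Parallelogram area = |-17| = 17

cross = -17, parallelogram area = 17


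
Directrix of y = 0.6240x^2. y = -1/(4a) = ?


a = 0.6240
1/(4a) = 0.4006
directrix: y = -0.4006 = -0.4006

y = -0.4006


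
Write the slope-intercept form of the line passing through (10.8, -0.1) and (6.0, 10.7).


m = (10.8)/(-4.8) = -2.2500
b = y1 - m*x1 = -0.1 - (10.8*10.8)/(-4.8) = -0.1 + 24.3000 = 24.2000

y = -2.2500x + 24.2000


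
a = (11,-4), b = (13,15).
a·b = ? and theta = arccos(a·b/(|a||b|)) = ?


a·b = 11*13 - 4*15 = 143 - 60 = 83
|a| = sqrt(121+16) = 11.7047
|b| = sqrt(169+225) = 19.8494
cos(theta) = 83/(sqrt(137)*sqrt(394)) = 83/sqrt(53978) = 0.357248
theta = arccos(83/sqrt(53978)) = 69.0687 degrees

a·b = 83, theta = 69.0687 deg


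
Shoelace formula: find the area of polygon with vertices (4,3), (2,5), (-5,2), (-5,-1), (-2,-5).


sum(xi*y_{i+1}) = 4*5 + 2*2 - 5*(-1) - 5*(-5) - 2*3 = 48
sum(yi*x_{i+1}) = 3*2 + 5*(-5) + 2*(-5) - 1*(-2) - 5*4 = -47
Area = |48 + 47|/2 = 95/2 = 47.5000

47.5000 sq units


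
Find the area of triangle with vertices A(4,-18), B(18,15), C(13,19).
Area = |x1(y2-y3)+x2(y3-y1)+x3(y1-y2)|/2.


4*(15-19) = -16
18*(19+ 18) = 666
13*(-18-15) = -429
sum = 221
Area = |221|/2 = 110.5000

110.5000 sq units


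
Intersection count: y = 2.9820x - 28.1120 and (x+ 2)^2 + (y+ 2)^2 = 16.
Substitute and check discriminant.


Substitute y = 2.9820x - 28.1120: (x+ 2)^2 + (2.9820x- 28.1120+ 2)^2 = 16
Expand to Ax^2 + Bx + C = 0, where b-k = -26.112
A = 1+m^2 = 9.892324
B = 2(m(b-k) - h) = 2(2.9820*(-26.112) + 2) = -151.731968
C = h^2 + (b-k)^2 - r^2 = 4 + 681.836544 - 16 = 669.836544
disc = B^2-4AC = 23022.5901 - 26504.9605 = -3482.3704
disc < 0

0 intersection points


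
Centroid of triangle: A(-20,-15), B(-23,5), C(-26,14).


Gx = (-20- 23- 26)/3 = -69/3 = -23.0000
Gy = (-15+5+14)/3 = 4/3 = 1.3333

G = (-23.0000, 1.3333)


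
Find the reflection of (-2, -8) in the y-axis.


Reflection rule for y-axis: (-x, y)
(-2, -8) -> (2, -8)

(2, -8)


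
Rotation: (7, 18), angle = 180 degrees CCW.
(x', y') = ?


cos(180) = -1, sin(180) = 0
x' = 7*(-1) - 18*0 = -7
y' = 7*0 + 18*(-1) = -18

(-7, -18)


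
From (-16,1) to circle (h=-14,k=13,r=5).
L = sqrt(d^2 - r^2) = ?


d = sqrt((-16+ 14)^2 + (1-13)^2) = sqrt(4+144) = 12.1655
L = sqrt(148.0000 - 25) = sqrt(123.0000) = 11.0905

11.0905


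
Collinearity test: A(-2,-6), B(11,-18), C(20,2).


-2*(-18-2) + 11*(2+ 6) + 20*(-6+ 18)
= 40 + 88 + 240 = 368

No, not collinear (determinant = 368)


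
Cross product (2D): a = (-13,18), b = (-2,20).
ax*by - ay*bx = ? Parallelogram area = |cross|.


cross = -13*20 - 18*(-2) = -260 + 36 = -224
Parallelogram area = |-224| = 224

cross = -224, parallelogram area = 224


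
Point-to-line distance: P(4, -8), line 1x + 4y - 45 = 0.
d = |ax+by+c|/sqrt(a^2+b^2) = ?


|1*4 + 4*(-8) - 45| = |-73| = 73
sqrt(1 + 16) = sqrt(17) = 4.1231
d = 73/sqrt(17) = 17.7051

17.7051


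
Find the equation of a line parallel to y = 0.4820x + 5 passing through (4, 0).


Parallel lines have equal slopes.
m2 = 0.4820
b2 = 0 - 0.4820*4 = -1.9280

y = 0.4820x - 1.9280


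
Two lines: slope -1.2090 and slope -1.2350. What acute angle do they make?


m1-m2 = 0.026
1+m1*m2 = 2.493115
tan(theta) = |0.026/2.493115| = 0.010429
theta = arctan(|0.026/2.493115|) = 0.5975 degrees (acute angle)

0.5975 degrees


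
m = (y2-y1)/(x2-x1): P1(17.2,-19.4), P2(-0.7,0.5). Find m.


dy = 0.5 + 19.4 = 19.9
dx = -0.7 - 17.2 = -17.9
m = 19.9/(-17.9) = -1.1117

m = -1.1117


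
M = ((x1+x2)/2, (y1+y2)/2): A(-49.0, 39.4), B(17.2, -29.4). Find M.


Mx = (-49.0 + 17.2)/2 = -31.8/2 = -15.9000
My = (39.4 - 29.4)/2 = 10.0/2 = 5.0000

(-15.9000, 5.0000)


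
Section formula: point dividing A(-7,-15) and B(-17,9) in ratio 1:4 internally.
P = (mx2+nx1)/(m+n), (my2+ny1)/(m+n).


Px = (1*(-17) + 4*(-7))/5 = -45/5 = -9.0000
Py = (1*9 + 4*(-15))/5 = -51/5 = -10.2000

P = (-9.0000, -10.2000)


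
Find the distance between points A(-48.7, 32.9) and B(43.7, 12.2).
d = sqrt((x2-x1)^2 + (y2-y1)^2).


dx = 43.7 + 48.7 = 92.4
dy = 12.2 - 32.9 = -20.7
d = sqrt(8537.76 + 428.49) = sqrt(8966.25) = 94.6903

94.6903


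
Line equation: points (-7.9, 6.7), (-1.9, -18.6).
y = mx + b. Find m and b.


m = (-25.3)/(6.0) = -4.2167
b = y1 - m*x1 = 6.7 - (-25.3*(-7.9))/(6.0) = 6.7 - 33.3117 = -26.6117

y = -4.2167x - 26.6117


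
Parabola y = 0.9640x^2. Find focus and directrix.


a = 0.9640
1/(4a) = 0.2593
Focus = (0, 0.2593)
Directrix: y = -0.2593

Focus = (0, 0.2593), Directrix: y = -0.2593


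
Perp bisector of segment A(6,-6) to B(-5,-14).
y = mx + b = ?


Midpoint = (0.5, -10)
Slope of AB = dy/dx = -8/(-11) = 0.7273
Perp slope = -dx/dy = -11/8 = -1.3750
b = My - (perp slope)*Mx = -10 + (-11*0.5)/(-8) = -10 + 0.6875 = -9.3125

y = -1.3750x - 9.3125


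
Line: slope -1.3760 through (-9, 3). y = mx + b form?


y - 3 = -1.3760(x + 9)
y = -1.3760x + 3 + 1.3760*(-9)
y = -1.3760x - 9.3840

y = -1.3760x - 9.3840


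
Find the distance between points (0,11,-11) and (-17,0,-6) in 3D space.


dx=-17, dy=-11, dz=5
d = sqrt(289+121+25) = sqrt(435) = 20.8567

20.8567


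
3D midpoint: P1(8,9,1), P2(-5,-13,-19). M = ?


Mx = (8- 5)/2 = 1.5000
My = (9- 13)/2 = -2.0000
Mz = (1- 19)/2 = -9.0000

M = (1.5000, -2.0000, -9.0000)


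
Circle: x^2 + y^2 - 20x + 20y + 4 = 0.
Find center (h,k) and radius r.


h = -D/2 = 20/2 = 10
k = -E/2 = -20/2 = -10
r^2 = h^2 + k^2 - F = 100 + 100 - 4 = 196
r = 14

Center (10, -10), radius = 14


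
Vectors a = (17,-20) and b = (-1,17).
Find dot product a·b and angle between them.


a·b = 17*(-1) - 20*17 = -17 - 340 = -357
|a| = sqrt(289+400) = 26.2488
|b| = sqrt(1+289) = 17.0294
cos(theta) = -357/(sqrt(689)*sqrt(290)) = -357/sqrt(199810) = -0.798656
theta = arccos(-357/sqrt(199810)) = 143.0019 degrees

a·b = -357, theta = 143.0019 deg


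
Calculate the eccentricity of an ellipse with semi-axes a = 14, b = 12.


c = sqrt(196-144) = sqrt(52) = 7.2111
e = c/a = sqrt(52)/14 = 0.5151

e = 0.5151


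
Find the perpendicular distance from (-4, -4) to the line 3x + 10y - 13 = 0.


|3*(-4) + 10*(-4) - 13| = |-65| = 65
sqrt(9 + 100) = sqrt(109) = 10.4403
d = 65/sqrt(109) = 6.2259

6.2259


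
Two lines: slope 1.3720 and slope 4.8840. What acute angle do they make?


m1-m2 = -3.512
1+m1*m2 = 7.700848
tan(theta) = |-3.512/7.700848| = 0.456054
theta = arctan(|-3.512/7.700848|) = 24.5155 degrees (acute angle)

24.5155 degrees


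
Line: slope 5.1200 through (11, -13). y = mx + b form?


y + 13 = 5.1200(x - 11)
y = 5.1200x - 13 - 5.1200*11
y = 5.1200x - 69.3200

y = 5.1200x - 69.3200


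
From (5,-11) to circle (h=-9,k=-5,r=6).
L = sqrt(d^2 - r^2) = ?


d = sqrt((5+ 9)^2 + (-11+ 5)^2) = sqrt(196+36) = 15.2315
L = sqrt(232.0000 - 36) = sqrt(196.0000) = 14.0000

14.0000


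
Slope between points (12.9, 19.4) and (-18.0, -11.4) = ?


dy = -11.4 - 19.4 = -30.8
dx = -18.0 - 12.9 = -30.9
m = -30.8/(-30.9) = 0.9968

m = 0.9968


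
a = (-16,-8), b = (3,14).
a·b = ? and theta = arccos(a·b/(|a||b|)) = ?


a·b = -16*3 - 8*14 = -48 - 112 = -160
|a| = sqrt(256+64) = 17.8885
|b| = sqrt(9+196) = 14.3178
cos(theta) = -160/(sqrt(320)*sqrt(205)) = -160/sqrt(65600) = -0.624695
theta = arccos(-160/sqrt(65600)) = 128.6598 degrees

a·b = -160, theta = 128.6598 deg


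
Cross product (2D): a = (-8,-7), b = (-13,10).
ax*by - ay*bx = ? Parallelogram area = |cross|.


cross = -8*10 + 7*(-13) = -80 - 91 = -171
Parallelogram area = |-171| = 171

cross = -171, parallelogram area = 171


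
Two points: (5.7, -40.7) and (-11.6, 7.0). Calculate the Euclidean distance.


dx = -11.6 - 5.7 = -17.3
dy = 7.0 + 40.7 = 47.7
d = sqrt(299.29 + 2275.29) = sqrt(2574.58) = 50.7403

50.7403


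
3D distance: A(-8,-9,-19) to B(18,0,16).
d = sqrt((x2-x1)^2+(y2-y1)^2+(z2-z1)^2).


dx=26, dy=9, dz=35
d = sqrt(676+81+1225) = sqrt(1982) = 44.5197

44.5197


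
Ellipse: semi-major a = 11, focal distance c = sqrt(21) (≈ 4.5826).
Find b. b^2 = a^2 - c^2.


b^2 = 11^2 - (sqrt(21))^2 = 121 - 21 = 100
b = sqrt(100) = 10

b = 10


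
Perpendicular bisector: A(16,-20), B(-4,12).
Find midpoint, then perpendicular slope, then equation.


Midpoint = (6, -4)
Slope of AB = dy/dx = 32/(-20) = -1.6000
Perp slope = -dx/dy = 20/32 = 0.6250
b = My - (perp slope)*Mx = -4 + (-20*6)/32 = -4 - 3.7500 = -7.7500

y = 0.6250x - 7.7500


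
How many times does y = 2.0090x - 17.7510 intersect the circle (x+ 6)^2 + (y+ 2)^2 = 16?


Substitute y = 2.0090x - 17.7510: (x+ 6)^2 + (2.0090x- 17.7510+ 2)^2 = 16
Expand to Ax^2 + Bx + C = 0, where b-k = -15.751
A = 1+m^2 = 5.036081
B = 2(m(b-k) - h) = 2(2.0090*(-15.751) + 6) = -51.287518
C = h^2 + (b-k)^2 - r^2 = 36 + 248.094001 - 16 = 268.094001
disc = B^2-4AC = 2630.4095 - 5400.5724 = -2770.1629
disc < 0

0 intersection points


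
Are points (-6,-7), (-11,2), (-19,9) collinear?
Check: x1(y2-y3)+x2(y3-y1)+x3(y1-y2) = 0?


-6*(2-9) - 11*(9+ 7) - 19*(-7-2)
= 42 - 176 + 171 = 37

No, not collinear (determinant = 37)


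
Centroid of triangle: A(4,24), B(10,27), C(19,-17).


Gx = (4+10+19)/3 = 33/3 = 11.0000
Gy = (24+27- 17)/3 = 34/3 = 11.3333

G = (11.0000, 11.3333)


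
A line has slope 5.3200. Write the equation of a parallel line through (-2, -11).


Parallel lines have equal slopes.
m2 = 5.3200
b2 = -11 - 5.3200*(-2) = -0.3600

y = 5.3200x - 0.3600


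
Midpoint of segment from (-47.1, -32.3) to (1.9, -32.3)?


Mx = (-47.1 + 1.9)/2 = -45.2/2 = -22.6000
My = (-32.3 - 32.3)/2 = -64.6/2 = -32.3000

(-22.6000, -32.3000)


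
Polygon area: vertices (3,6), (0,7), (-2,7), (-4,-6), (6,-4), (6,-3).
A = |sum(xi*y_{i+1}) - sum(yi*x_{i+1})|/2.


sum(xi*y_{i+1}) = 3*7 + 0*7 - 2*(-6) - 4*(-4) + 6*(-3) + 6*6 = 67
sum(yi*x_{i+1}) = 6*0 + 7*(-2) + 7*(-4) - 6*6 - 4*6 - 3*3 = -111
Area = |67 + 111|/2 = 178/2 = 89.0000

89.0000 sq units


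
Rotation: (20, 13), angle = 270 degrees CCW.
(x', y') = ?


cos(270) = 0, sin(270) = -1
x' = 20*0 - 13*(-1) = 13
y' = 20*(-1) + 13*0 = -20

(13, -20)


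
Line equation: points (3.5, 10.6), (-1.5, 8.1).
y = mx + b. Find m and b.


m = (-2.5)/(-5.0) = 0.5000
b = y1 - m*x1 = 10.6 - (-2.5*3.5)/(-5.0) = 10.6 - 1.7500 = 8.8500

y = 0.5000x + 8.8500


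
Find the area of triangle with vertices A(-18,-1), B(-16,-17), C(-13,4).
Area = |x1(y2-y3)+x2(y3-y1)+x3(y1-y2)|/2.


-18*(-17-4) = 378
-16*(4+ 1) = -80
-13*(-1+ 17) = -208
sum = 90
Area = |90|/2 = 45.0000

45.0000 sq units


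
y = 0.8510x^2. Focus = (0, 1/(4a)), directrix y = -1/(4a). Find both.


a = 0.8510
1/(4a) = 0.2938
Focus = (0, 0.2938)
Directrix: y = -0.2938

Focus = (0, 0.2938), Directrix: y = -0.2938


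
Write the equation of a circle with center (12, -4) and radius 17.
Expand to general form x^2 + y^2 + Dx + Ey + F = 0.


(x-12)^2 + (y+ 4)^2 = 17^2
D = -2h = -24, E = -2k = 8
F = h^2+k^2-r^2 = 144+16-289 = -129

x^2 + y^2 - 24x + 8y - 129 = 0


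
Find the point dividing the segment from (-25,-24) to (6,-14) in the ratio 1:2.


Px = (1*6 + 2*(-25))/3 = -44/3 = -14.6667
Py = (1*(-14) + 2*(-24))/3 = -62/3 = -20.6667

P = (-14.6667, -20.6667)


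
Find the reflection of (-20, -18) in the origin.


Reflection rule for origin: (-x, -y)
(-20, -18) -> (20, 18)

(20, 18)


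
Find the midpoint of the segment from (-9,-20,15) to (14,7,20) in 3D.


Mx = (-9+14)/2 = 2.5000
My = (-20+7)/2 = -6.5000
Mz = (15+20)/2 = 17.5000

M = (2.5000, -6.5000, 17.5000)


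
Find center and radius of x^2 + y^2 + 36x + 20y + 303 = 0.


h = -D/2 = -36/2 = -18
k = -E/2 = -20/2 = -10
r^2 = h^2 + k^2 - F = 324 + 100 - 303 = 121
r = 11

Center (-18, -10), radius = 11


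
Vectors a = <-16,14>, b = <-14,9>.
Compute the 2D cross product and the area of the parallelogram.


cross = -16*9 - 14*(-14) = -144 + 196 = 52
Parallelogram area = |52| = 52

cross = 52, parallelogram area = 52


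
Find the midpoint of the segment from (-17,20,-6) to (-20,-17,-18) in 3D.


Mx = (-17- 20)/2 = -18.5000
My = (20- 17)/2 = 1.5000
Mz = (-6- 18)/2 = -12.0000

M = (-18.5000, 1.5000, -12.0000)


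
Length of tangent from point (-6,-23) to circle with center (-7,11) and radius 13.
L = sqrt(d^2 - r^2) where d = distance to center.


d = sqrt((-6+ 7)^2 + (-23-11)^2) = sqrt(1+1156) = 34.0147
L = sqrt(1157.0000 - 169) = sqrt(988.0000) = 31.4325

31.4325


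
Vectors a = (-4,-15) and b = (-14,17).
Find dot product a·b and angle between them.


a·b = -4*(-14) - 15*17 = 56 - 255 = -199
|a| = sqrt(16+225) = 15.5242
|b| = sqrt(196+289) = 22.0227
cos(theta) = -199/(sqrt(241)*sqrt(485)) = -199/sqrt(116885) = -0.582068
theta = arccos(-199/sqrt(116885)) = 125.5961 degrees

a·b = -199, theta = 125.5961 deg


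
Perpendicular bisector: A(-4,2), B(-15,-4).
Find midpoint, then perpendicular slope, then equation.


Midpoint = (-9.5, -1)
Slope of AB = dy/dx = -6/(-11) = 0.5455
Perp slope = -dx/dy = -11/6 = -1.8333
b = My - (perp slope)*Mx = -1 + (-11*(-9.5))/(-6) = -1 - 17.4167 = -18.4167

y = -1.8333x - 18.4167


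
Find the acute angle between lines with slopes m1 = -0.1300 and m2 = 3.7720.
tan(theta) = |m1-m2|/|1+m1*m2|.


m1-m2 = -3.902
1+m1*m2 = 0.50964
tan(theta) = |-3.902/0.50964| = 7.656385
theta = arctan(|-3.902/0.50964|) = 82.5587 degrees (acute angle)

82.5587 degrees


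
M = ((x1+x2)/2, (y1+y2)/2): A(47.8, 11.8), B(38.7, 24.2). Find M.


Mx = (47.8 + 38.7)/2 = 86.5/2 = 43.2500
My = (11.8 + 24.2)/2 = 36.0/2 = 18.0000

(43.2500, 18.0000)


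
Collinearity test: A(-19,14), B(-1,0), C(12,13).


-19*(0-13) - 1*(13-14) + 12*(14-0)
= 247 + 1 + 168 = 416

No, not collinear (determinant = 416)


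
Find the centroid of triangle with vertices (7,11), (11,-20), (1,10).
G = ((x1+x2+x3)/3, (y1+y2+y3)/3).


Gx = (7+11+1)/3 = 19/3 = 6.3333
Gy = (11- 20+10)/3 = 1/3 = 0.3333

G = (6.3333, 0.3333)


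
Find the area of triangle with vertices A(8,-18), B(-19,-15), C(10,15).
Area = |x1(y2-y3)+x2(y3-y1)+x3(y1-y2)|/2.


8*(-15-15) = -240
-19*(15+ 18) = -627
10*(-18+ 15) = -30
sum = -897
Area = |-897|/2 = 448.5000

448.5000 sq units


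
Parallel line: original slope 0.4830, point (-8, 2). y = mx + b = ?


Parallel lines have equal slopes.
m2 = 0.4830
b2 = 2 - 0.4830*(-8) = 5.8640

y = 0.4830x + 5.8640


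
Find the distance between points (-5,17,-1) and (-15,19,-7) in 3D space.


dx=-10, dy=2, dz=-6
d = sqrt(100+4+36) = sqrt(140) = 11.8322

11.8322


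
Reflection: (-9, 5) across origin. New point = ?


Reflection rule for origin: (-x, -y)
(-9, 5) -> (9, -5)

(9, -5)
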